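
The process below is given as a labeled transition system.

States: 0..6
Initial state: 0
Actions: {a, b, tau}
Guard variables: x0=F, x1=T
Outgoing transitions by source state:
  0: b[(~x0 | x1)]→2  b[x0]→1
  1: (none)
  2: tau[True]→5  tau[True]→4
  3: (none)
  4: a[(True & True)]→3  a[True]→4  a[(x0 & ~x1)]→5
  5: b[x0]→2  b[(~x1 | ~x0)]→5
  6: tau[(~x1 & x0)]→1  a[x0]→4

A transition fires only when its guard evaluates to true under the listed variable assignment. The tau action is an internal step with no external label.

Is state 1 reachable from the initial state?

After dropping false guards: 6 live edges.
L0 = {0}
L1 = {2}  cumulative {0,2}
L2 = {4,5}  cumulative {0,2,4,5}
L3 = {3}  cumulative {0,2,3,4,5}
R = {0,2,3,4,5}

Answer: UNREACHABLE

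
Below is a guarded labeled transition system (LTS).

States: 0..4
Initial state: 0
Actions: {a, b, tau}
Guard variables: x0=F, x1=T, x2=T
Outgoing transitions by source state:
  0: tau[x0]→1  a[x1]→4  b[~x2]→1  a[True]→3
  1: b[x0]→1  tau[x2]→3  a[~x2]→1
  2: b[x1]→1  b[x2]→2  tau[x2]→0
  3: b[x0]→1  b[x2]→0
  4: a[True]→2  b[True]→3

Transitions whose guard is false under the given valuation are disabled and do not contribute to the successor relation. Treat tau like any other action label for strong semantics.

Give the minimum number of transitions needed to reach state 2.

Layered search for 2:
  depth 0: {0}
  depth 1: {3,4}
  depth 2: {2}
2 enters at depth 2; path a·a

Answer: 2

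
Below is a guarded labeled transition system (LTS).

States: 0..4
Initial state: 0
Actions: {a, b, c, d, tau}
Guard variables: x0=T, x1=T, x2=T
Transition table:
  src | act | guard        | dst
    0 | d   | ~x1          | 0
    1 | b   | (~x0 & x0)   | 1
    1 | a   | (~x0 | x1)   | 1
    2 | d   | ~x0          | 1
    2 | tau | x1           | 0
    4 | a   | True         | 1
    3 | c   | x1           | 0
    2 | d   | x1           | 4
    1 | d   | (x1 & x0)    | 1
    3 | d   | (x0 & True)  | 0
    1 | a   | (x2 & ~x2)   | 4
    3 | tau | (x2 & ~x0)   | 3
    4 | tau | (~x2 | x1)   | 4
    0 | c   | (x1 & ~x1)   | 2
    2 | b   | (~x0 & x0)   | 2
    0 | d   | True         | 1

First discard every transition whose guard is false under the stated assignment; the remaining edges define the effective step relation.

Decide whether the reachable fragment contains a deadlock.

Reachable = {0,1}
  0: d→1  [1 exit(s)]
  1: a→1  d→1  [2 exit(s)]

Answer: DEADLOCK-FREE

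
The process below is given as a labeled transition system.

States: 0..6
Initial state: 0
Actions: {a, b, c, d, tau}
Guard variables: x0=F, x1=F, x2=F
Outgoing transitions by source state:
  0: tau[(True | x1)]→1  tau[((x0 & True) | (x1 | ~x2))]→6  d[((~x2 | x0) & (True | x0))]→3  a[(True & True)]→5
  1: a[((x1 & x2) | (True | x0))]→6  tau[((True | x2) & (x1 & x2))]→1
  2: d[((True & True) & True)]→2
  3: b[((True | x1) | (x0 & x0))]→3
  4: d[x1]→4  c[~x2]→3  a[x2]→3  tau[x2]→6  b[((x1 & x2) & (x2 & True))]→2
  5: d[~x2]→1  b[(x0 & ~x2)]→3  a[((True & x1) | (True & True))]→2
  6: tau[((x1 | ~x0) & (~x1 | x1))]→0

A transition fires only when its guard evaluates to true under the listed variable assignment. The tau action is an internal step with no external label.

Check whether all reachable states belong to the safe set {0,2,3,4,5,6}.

Allowed set {0,2,3,4,5,6}
Reachable = {0,1,2,3,5,6}
  0: safe
  1: outside
  2: safe
  3: safe
  5: safe
  6: safe
counterexample path to 1: tau

Answer: INVARIANT VIOLATED at state 1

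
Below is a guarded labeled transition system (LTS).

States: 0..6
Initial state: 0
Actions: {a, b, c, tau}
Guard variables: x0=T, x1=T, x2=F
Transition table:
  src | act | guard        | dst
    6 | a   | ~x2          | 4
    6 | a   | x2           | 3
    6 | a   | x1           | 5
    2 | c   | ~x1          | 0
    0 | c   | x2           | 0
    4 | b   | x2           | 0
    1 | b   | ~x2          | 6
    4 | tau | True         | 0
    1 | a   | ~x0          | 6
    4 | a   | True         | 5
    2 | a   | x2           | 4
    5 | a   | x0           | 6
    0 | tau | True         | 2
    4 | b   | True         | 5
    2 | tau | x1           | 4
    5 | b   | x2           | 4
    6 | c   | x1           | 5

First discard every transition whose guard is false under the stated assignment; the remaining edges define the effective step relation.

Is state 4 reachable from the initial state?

Answer: REACHABLE

Trace:
After dropping false guards: 10 live edges.
L0 = {0}
L1 = {2}  cumulative {0,2}
L2 = {4}  cumulative {0,2,4}
L3 = {5}  cumulative {0,2,4,5}
L4 = {6}  cumulative {0,2,4,5,6}
R = {0,2,4,5,6}
witness 4: tau·tau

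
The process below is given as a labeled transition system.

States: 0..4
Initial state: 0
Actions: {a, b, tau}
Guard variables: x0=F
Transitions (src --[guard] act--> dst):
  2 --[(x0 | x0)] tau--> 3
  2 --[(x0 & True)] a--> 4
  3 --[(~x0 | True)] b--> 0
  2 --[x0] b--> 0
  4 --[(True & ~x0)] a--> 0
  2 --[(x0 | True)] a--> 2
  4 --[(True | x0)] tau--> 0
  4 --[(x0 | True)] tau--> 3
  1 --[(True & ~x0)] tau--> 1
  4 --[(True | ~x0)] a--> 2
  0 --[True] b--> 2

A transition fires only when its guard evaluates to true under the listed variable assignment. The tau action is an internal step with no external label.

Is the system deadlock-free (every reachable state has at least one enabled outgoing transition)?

R = {0,2}
  0: b→2  [1 exit(s)]
  2: a→2  [1 exit(s)]

Answer: DEADLOCK-FREE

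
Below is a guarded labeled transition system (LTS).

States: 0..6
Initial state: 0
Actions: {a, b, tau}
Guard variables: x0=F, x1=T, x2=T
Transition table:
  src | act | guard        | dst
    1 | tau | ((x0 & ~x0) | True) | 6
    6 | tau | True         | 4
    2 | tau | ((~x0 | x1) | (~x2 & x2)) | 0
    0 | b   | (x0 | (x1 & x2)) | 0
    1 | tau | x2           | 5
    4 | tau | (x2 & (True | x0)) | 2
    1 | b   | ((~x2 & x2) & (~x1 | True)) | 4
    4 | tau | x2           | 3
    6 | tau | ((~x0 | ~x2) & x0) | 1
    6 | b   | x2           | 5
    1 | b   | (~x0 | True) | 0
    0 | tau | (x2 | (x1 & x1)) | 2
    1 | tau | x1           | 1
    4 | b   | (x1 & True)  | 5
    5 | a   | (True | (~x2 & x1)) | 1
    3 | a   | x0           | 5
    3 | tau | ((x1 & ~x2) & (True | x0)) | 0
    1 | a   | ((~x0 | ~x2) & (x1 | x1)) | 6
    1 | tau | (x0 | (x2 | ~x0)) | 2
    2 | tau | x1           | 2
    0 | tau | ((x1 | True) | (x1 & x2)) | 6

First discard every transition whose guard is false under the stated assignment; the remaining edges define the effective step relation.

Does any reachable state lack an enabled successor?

Reach set: {0,1,2,3,4,5,6}
  0: b→0  tau→2  tau→6  [deg 3]
  1: a→6  b→0  tau→1  tau→2  tau→5  tau→6  [deg 6]
  2: tau→0  tau→2  [deg 2]
  3: ∅  [deadlock]
  4: b→5  tau→2  tau→3  [deg 3]
  5: a→1  [deg 1]
  6: b→5  tau→4  [deg 2]
witness 3: tau·tau·tau

Answer: DEADLOCK at state 3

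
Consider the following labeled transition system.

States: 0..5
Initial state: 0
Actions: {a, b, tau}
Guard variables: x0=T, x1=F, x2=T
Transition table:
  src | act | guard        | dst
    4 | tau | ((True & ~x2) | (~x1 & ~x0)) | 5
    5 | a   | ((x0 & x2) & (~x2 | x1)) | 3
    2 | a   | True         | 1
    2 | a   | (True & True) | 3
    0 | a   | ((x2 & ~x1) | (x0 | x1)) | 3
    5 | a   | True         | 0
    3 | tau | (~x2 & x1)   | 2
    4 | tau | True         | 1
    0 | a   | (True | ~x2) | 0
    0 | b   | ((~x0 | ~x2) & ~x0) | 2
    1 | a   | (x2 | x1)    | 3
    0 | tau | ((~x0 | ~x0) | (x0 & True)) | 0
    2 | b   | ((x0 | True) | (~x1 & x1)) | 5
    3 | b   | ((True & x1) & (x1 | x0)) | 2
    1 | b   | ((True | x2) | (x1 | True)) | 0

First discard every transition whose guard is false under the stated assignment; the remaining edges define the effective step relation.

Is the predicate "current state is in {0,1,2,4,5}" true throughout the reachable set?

Inv-set: {0,1,2,4,5}
Reach set: {0,3}
  0: ✓
  3: outside
reach 3 via a — violates

Answer: INVARIANT VIOLATED at state 3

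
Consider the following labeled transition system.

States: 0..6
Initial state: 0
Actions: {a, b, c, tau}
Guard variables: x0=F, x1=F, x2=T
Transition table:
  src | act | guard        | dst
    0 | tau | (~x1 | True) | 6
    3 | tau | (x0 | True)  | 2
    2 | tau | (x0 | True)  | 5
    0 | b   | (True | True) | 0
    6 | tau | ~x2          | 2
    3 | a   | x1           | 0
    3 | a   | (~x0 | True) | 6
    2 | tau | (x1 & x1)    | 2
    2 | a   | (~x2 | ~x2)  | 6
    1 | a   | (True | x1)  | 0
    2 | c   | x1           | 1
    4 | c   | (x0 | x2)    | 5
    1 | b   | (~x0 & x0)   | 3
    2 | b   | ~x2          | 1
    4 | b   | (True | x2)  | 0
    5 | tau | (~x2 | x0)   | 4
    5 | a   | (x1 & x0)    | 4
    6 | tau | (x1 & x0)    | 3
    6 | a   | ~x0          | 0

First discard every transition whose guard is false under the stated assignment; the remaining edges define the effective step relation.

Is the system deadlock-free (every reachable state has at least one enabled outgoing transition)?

Answer: DEADLOCK-FREE

Trace:
R = {0,6}
  0: b→0  tau→6  [deg 2]
  6: a→0  [deg 1]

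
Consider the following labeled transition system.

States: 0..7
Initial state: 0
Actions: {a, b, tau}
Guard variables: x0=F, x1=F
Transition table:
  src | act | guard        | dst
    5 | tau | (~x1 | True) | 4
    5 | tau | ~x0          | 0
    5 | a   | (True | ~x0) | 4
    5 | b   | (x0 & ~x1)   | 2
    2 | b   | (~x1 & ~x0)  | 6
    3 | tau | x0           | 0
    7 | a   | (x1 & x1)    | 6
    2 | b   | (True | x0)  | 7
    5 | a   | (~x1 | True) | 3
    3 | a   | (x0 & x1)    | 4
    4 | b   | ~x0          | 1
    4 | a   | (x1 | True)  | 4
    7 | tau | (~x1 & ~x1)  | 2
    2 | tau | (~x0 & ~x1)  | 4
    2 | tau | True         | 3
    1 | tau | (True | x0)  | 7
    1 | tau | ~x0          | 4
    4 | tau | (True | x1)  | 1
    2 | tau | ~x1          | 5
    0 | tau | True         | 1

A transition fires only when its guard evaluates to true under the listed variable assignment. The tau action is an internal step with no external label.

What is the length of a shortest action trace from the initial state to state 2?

Answer: 3

Trace:
Layered search for 2:
  Layer 0: {0}
  Layer 1: {1}
  Layer 2: {4,7}
  Layer 3: {2}
depth(2)=3, e.g. tau·tau·tau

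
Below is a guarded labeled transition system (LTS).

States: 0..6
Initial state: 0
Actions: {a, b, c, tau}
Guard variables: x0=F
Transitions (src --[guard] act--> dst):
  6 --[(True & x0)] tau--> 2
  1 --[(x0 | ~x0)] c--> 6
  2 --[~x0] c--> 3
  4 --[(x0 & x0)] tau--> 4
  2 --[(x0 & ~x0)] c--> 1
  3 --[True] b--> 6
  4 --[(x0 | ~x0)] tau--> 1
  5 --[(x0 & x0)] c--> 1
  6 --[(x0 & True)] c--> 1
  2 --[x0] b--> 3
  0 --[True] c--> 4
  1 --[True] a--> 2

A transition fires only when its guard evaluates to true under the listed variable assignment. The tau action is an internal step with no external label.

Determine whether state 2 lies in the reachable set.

Answer: REACHABLE

Analysis:
6 transition(s) survive guard evaluation.
L0 = {0}
L1 = {4}  total {0,4}
L2 = {1}  total {0,1,4}
L3 = {2,6}  total {0,1,2,4,6}
L4 = {3}  total {0,1,2,3,4,6}
Reach set: {0,1,2,3,4,6}
witness 2: c·tau·a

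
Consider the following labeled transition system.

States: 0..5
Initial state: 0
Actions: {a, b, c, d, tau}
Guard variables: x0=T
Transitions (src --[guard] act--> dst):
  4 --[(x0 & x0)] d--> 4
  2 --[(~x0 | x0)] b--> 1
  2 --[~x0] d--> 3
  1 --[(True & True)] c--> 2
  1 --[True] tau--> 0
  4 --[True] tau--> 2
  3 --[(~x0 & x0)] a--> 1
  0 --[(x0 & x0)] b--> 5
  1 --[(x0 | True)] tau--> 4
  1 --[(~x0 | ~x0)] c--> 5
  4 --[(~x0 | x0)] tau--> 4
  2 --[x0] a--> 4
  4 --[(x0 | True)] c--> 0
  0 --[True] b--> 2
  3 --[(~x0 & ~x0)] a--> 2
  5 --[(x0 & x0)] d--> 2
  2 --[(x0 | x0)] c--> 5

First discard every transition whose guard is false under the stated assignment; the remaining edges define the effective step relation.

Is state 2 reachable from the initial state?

Answer: REACHABLE

Working:
After dropping false guards: 13 live edges.
L0 = {0}
L1 = {2,5}  now seen {0,2,5}
L2 = {1,4}  now seen {0,1,2,4,5}
R = {0,1,2,4,5}
trace reaching 2: b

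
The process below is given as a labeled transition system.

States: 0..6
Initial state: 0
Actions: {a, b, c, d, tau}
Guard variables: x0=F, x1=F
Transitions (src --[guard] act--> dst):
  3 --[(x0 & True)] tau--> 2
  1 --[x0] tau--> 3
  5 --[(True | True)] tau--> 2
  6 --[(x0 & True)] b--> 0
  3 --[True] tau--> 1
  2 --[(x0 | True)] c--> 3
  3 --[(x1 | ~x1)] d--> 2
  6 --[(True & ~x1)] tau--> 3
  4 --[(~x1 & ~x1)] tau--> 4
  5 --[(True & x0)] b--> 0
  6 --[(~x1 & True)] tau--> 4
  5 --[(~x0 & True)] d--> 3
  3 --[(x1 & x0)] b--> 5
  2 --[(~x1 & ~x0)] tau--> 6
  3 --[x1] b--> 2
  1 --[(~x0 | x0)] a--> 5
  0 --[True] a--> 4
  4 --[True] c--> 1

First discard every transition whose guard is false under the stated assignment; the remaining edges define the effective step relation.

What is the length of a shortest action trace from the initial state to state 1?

Breadth-first toward 1:
  depth 0: {0}
  depth 1: {4}
  depth 2: {1}
1 enters at depth 2; path a·c

Answer: 2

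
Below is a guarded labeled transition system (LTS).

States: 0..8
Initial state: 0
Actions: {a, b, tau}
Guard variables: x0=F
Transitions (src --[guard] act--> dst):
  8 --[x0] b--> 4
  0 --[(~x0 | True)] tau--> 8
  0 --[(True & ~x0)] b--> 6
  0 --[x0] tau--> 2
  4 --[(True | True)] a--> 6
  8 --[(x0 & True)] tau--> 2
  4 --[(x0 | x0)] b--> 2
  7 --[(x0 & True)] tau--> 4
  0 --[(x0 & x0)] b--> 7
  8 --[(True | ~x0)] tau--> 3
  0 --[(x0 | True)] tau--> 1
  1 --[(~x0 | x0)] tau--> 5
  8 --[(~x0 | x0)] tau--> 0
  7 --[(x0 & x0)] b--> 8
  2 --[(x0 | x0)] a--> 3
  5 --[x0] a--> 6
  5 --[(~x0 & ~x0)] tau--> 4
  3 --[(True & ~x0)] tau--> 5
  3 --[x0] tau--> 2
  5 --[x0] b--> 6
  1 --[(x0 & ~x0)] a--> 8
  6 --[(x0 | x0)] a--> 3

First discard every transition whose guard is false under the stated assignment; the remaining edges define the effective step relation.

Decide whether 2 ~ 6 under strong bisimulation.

Refine partition for ~:
  round 0: {{0,1,2,3,4,5,6,7,8}}
  round 1: {{0},{1,3,5,8},{2,6,7},{4}}
  round 2: {{0},{1,3},{2,6,7},{4},{5},{8}}
6 equivalence class(es) (converged in 3)
[2]={2,6,7}  [6]={2,6,7}

Answer: BISIMILAR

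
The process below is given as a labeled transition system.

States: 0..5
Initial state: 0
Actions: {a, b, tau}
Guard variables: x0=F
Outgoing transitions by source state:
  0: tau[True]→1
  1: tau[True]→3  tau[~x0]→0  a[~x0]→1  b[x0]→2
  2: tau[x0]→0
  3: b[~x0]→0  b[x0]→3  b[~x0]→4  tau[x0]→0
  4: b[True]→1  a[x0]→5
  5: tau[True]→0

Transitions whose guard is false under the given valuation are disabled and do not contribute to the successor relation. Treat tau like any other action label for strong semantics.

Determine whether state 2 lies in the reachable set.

Guard filter leaves 8 enabled edge(s).
depth 0: {0}
depth 1: {1}  now seen {0,1}
depth 2: {3}  now seen {0,1,3}
depth 3: {4}  now seen {0,1,3,4}
Reachable = {0,1,3,4}

Answer: UNREACHABLE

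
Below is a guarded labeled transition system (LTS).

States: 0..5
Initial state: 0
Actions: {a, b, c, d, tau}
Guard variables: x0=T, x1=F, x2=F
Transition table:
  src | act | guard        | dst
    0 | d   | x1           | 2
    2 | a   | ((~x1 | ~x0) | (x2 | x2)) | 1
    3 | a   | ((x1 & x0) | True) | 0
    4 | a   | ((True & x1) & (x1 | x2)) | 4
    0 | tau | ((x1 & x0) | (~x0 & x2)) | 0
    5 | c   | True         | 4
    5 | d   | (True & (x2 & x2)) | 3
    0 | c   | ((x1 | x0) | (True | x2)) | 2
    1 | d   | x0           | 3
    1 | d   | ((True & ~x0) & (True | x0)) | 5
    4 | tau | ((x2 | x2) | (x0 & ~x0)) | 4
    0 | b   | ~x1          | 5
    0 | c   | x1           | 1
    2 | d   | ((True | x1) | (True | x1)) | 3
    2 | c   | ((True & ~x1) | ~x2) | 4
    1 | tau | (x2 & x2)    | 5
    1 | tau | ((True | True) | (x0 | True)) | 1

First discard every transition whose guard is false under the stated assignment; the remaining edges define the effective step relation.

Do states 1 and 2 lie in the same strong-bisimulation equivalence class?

Answer: NOT BISIMILAR

Working:
Compute ~ classes (split until stable):
  round 0: {{0,1,2,3,4,5}}
  round 1: {{0},{1},{2},{3},{4},{5}}
6 equivalence class(es) (converged in 2)
[1]={1}  [2]={2}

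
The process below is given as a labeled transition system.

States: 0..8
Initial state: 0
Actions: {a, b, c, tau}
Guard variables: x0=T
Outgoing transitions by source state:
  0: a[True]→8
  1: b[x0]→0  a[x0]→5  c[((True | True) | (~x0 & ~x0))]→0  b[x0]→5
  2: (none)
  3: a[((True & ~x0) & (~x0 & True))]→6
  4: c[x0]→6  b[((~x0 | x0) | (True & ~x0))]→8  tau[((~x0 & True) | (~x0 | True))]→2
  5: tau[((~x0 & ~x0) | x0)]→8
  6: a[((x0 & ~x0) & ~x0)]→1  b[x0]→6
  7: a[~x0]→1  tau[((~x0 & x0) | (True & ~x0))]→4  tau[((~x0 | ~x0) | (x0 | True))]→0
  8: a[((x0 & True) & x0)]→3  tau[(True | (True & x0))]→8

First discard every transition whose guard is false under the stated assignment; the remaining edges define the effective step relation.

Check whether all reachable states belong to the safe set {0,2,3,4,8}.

Allowed set {0,2,3,4,8}
Reachable = {0,3,8}
  0: safe
  3: safe
  8: safe

Answer: INVARIANT HOLDS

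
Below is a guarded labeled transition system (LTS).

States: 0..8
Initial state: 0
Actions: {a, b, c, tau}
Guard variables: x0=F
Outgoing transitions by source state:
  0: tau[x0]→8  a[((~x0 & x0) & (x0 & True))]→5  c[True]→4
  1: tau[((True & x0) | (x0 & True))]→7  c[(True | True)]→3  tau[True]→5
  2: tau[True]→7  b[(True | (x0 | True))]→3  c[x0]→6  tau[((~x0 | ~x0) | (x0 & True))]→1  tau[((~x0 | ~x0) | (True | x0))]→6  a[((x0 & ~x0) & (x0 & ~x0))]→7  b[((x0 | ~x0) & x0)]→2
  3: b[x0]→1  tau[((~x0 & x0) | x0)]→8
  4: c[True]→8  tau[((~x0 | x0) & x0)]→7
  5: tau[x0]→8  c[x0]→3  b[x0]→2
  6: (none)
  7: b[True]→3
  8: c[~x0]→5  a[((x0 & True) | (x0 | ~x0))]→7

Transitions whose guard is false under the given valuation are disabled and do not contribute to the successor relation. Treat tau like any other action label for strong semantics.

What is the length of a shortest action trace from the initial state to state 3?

Answer: 4

Trace:
BFS to 3:
  L0 = {0}
  L1 = {4}
  L2 = {8}
  L3 = {5,7}
  L4 = {3}
first hit 3 at d=4 via c·c·a·b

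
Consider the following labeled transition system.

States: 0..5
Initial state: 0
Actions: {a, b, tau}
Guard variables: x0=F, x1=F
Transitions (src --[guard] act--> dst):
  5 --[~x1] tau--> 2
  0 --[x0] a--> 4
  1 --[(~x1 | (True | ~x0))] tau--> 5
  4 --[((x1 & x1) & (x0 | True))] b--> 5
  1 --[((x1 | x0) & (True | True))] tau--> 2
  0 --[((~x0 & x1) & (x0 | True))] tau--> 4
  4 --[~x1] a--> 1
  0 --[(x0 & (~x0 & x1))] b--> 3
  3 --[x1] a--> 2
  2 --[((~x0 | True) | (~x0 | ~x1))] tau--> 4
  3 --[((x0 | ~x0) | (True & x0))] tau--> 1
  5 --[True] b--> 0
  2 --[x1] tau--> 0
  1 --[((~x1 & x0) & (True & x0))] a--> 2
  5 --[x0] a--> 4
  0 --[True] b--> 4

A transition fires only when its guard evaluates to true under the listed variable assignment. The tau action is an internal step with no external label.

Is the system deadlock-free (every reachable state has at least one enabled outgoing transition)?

Answer: DEADLOCK-FREE

Working:
Reach set: {0,1,2,4,5}
  0: b→4  [deg 1]
  1: tau→5  [deg 1]
  2: tau→4  [deg 1]
  4: a→1  [deg 1]
  5: b→0  tau→2  [deg 2]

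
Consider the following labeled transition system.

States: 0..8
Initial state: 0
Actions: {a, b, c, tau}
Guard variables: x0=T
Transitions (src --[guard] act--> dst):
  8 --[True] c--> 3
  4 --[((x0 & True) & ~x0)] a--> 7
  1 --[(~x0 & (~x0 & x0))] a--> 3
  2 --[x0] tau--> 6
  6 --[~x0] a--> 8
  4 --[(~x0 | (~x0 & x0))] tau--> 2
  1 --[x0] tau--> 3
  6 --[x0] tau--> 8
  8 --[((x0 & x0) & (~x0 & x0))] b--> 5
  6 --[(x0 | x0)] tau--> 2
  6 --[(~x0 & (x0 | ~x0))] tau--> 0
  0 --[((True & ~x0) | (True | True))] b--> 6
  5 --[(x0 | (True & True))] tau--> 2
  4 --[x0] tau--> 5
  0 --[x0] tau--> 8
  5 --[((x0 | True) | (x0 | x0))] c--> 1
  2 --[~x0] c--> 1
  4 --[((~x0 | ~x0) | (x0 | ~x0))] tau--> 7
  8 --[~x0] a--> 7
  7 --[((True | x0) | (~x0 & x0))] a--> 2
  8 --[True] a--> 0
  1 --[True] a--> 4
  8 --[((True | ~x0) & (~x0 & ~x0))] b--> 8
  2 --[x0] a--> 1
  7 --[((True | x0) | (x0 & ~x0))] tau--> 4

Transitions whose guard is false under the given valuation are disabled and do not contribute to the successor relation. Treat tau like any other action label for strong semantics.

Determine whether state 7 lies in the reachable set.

Answer: REACHABLE

Trace:
After dropping false guards: 16 live edges.
depth 0: {0}
depth 1: {6,8}  cumulative {0,6,8}
depth 2: {2,3}  cumulative {0,2,3,6,8}
depth 3: {1}  cumulative {0,1,2,3,6,8}
depth 4: {4}  cumulative {0,1,2,3,4,6,8}
depth 5: {5,7}  cumulative {0,1,2,3,4,5,6,7,8}
Reachable = {0,1,2,3,4,5,6,7,8}
witness 7: b·tau·a·a·tau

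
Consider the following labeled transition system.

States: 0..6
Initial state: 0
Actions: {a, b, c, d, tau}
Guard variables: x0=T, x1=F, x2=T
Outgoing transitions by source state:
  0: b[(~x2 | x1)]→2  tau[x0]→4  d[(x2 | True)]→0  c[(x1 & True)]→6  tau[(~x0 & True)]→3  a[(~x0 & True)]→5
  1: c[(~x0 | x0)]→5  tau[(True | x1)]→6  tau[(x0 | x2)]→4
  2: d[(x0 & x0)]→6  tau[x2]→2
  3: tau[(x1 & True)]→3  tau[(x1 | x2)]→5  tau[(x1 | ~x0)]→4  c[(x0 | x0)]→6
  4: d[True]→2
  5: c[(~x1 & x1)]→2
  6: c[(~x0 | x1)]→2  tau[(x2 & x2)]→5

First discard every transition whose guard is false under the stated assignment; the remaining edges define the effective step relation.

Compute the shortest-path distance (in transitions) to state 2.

Answer: 2

Trace:
Breadth-first toward 2:
  L0 = {0}
  L1 = {4}
  L2 = {2}
first hit 2 at d=2 via tau·d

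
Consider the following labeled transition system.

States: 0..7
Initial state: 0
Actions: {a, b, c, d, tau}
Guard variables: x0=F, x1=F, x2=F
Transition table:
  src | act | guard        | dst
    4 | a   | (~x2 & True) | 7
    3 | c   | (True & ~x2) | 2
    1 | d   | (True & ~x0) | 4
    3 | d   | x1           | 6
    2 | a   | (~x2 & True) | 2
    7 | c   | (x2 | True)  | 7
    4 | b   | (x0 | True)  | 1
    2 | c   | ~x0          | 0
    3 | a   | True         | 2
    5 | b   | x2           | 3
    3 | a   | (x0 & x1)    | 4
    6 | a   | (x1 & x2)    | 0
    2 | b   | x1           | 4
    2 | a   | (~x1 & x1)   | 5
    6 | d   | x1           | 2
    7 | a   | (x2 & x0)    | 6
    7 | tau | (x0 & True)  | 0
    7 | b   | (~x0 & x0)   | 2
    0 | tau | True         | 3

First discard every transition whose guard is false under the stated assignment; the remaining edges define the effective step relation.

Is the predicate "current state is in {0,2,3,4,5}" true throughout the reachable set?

Safe = {0,2,3,4,5}
R = {0,2,3}
  0: safe
  2: safe
  3: safe

Answer: INVARIANT HOLDS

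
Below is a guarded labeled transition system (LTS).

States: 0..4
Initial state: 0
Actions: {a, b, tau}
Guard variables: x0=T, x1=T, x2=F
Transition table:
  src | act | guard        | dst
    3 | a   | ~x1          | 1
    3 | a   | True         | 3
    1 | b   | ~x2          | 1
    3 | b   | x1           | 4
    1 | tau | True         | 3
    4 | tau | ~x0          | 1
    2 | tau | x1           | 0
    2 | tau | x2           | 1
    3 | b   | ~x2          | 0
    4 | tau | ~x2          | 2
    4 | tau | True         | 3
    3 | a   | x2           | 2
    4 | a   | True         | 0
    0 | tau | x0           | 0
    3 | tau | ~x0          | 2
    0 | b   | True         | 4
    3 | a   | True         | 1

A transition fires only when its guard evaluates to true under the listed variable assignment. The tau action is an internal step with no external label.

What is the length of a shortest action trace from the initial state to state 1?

Layered search for 1:
  L0 = {0}
  L1 = {4}
  L2 = {2,3}
  L3 = {1}
first hit 1 at d=3 via b·tau·a

Answer: 3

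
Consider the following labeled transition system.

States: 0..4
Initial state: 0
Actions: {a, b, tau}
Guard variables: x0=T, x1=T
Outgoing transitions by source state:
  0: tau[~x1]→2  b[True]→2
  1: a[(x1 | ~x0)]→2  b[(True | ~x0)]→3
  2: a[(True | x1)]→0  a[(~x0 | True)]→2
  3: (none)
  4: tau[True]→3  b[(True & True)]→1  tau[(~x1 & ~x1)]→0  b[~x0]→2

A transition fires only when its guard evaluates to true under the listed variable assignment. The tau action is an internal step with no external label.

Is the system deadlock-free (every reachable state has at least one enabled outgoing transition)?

Answer: DEADLOCK-FREE

Trace:
Reachable = {0,2}
  0: b→2  [1 out]
  2: a→0  a→2  [2 out]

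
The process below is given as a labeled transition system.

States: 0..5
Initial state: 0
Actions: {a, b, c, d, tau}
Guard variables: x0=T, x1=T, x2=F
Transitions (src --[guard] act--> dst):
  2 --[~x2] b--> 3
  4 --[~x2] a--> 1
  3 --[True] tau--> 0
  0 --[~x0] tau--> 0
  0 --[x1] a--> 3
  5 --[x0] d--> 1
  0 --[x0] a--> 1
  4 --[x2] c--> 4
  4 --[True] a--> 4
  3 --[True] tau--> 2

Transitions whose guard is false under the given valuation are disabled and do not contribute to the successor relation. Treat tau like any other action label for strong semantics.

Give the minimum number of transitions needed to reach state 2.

Breadth-first toward 2:
  L0 = {0}
  L1 = {1,3}
  L2 = {2}
first hit 2 at d=2 via a·tau

Answer: 2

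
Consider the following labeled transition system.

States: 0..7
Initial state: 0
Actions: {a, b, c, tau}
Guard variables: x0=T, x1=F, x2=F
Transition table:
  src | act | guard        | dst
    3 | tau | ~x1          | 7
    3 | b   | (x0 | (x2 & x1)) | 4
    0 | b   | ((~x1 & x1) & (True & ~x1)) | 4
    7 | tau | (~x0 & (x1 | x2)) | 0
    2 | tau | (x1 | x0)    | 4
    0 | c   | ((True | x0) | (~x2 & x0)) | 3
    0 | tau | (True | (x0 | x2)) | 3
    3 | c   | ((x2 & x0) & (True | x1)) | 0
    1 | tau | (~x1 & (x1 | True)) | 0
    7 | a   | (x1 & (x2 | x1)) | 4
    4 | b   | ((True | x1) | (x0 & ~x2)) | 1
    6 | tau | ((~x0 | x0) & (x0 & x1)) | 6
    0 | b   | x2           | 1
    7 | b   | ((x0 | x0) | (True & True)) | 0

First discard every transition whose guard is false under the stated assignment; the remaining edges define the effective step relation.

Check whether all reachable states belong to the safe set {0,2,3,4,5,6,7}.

Answer: INVARIANT VIOLATED at state 1

Working:
Safe = {0,2,3,4,5,6,7}
Reach set: {0,1,3,4,7}
  0: ok
  1: VIOLATES
  3: ok
  4: ok
  7: ok
witness against invariant: c·b·b → 1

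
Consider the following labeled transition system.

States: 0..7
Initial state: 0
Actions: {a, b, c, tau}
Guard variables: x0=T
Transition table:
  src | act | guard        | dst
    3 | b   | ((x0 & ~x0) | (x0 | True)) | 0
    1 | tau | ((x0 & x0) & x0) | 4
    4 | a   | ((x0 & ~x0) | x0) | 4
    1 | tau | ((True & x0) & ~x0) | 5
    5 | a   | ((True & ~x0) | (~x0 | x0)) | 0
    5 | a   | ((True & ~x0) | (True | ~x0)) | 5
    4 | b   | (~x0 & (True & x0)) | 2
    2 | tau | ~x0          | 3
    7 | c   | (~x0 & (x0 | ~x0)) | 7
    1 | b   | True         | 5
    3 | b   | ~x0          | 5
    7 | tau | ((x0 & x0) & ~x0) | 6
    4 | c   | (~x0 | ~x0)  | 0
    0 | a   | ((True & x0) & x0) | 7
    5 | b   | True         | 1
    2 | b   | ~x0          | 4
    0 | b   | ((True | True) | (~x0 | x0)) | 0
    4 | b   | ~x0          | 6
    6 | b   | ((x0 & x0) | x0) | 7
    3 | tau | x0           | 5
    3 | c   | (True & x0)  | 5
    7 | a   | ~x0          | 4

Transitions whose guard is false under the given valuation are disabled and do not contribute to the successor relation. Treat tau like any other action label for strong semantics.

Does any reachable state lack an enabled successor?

Answer: DEADLOCK at state 7

Analysis:
Reach set: {0,7}
  0: a→7  b→0  [2 out]
  7: ∅  [deadlock]
Path to 7: a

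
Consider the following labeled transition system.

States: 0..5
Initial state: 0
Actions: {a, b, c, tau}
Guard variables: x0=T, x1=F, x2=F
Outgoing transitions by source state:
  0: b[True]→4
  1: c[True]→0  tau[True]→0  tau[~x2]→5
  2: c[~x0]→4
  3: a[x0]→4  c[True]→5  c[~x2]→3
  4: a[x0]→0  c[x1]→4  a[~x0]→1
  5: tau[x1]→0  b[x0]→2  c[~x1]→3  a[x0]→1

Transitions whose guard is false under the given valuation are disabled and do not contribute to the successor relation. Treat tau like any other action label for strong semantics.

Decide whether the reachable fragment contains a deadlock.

R = {0,4}
  0: b→4  [1 out]
  4: a→0  [1 out]

Answer: DEADLOCK-FREE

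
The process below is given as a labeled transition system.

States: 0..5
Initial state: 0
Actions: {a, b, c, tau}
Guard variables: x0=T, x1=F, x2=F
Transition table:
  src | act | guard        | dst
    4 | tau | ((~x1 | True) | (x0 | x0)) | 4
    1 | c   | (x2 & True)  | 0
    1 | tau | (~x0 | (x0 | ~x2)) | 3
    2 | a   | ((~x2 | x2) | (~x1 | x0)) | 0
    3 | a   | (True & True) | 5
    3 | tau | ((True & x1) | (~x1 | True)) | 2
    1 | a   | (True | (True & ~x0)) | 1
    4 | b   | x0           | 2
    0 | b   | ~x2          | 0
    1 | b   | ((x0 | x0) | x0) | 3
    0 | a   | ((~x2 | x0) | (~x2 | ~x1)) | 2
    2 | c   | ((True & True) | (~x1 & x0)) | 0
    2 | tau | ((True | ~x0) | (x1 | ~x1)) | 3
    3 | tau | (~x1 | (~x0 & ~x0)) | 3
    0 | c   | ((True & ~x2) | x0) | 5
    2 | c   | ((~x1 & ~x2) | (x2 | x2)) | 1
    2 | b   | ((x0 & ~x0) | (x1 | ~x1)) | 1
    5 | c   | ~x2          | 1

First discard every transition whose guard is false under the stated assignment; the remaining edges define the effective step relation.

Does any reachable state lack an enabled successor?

Reachable = {0,1,2,3,5}
  0: a→2  b→0  c→5  [deg 3]
  1: a→1  b→3  tau→3  [deg 3]
  2: a→0  b→1  c→0  c→1  tau→3  [deg 5]
  3: a→5  tau→2  tau→3  [deg 3]
  5: c→1  [deg 1]

Answer: DEADLOCK-FREE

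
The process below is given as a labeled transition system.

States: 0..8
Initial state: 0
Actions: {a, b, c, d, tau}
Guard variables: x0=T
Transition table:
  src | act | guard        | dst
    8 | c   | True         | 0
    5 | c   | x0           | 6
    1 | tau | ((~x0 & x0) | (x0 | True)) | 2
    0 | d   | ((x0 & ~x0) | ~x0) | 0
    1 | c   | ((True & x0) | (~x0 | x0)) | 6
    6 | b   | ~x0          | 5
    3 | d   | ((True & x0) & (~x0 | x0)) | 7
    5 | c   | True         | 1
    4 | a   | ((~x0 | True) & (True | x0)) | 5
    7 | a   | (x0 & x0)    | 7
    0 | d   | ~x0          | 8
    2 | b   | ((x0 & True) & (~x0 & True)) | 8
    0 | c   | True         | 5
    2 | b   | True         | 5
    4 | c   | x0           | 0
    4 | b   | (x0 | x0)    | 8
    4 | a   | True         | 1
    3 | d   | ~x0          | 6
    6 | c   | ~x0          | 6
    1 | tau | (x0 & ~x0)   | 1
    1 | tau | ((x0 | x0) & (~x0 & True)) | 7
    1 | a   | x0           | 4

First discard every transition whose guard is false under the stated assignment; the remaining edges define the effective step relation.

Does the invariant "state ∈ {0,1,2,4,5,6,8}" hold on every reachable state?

Answer: INVARIANT HOLDS

Working:
Allowed set {0,1,2,4,5,6,8}
R = {0,1,2,4,5,6,8}
  0: ok
  1: ok
  2: ok
  4: ok
  5: ok
  6: ok
  8: ok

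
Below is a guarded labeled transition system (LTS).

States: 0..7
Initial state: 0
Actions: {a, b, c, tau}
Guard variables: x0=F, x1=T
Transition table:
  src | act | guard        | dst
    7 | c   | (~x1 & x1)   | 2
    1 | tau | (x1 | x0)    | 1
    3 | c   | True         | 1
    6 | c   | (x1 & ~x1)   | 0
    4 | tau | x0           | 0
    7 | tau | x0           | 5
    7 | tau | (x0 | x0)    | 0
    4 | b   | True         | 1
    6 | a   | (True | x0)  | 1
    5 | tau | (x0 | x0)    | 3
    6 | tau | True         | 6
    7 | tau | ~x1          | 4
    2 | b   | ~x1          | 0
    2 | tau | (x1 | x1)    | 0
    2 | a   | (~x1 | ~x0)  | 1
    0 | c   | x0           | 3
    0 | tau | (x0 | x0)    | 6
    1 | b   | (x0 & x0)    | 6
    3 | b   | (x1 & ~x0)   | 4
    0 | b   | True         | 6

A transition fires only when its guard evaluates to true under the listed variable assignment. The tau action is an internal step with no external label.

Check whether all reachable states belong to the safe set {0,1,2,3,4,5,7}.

Answer: INVARIANT VIOLATED at state 6

Trace:
Safe = {0,1,2,3,4,5,7}
Reach set: {0,1,6}
  0: ✓
  1: ✓
  6: VIOLATES
counterexample path to 6: b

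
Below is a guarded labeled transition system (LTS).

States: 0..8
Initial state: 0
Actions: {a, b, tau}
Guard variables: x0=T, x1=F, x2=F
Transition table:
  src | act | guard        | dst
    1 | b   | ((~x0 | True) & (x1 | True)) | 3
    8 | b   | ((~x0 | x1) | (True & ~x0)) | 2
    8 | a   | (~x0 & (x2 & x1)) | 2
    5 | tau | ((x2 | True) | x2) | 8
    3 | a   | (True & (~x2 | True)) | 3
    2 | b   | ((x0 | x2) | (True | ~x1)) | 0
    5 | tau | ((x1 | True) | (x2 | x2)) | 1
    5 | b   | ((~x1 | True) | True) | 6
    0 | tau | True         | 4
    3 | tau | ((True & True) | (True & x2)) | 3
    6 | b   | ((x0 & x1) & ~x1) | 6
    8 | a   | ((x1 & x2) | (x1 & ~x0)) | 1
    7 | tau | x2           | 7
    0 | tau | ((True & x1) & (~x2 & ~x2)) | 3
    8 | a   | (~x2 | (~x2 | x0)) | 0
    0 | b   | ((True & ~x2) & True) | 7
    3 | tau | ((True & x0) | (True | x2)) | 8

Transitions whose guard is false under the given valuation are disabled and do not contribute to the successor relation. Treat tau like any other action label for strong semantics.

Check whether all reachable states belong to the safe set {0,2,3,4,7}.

Safe = {0,2,3,4,7}
R = {0,4,7}
  0: safe
  4: safe
  7: safe

Answer: INVARIANT HOLDS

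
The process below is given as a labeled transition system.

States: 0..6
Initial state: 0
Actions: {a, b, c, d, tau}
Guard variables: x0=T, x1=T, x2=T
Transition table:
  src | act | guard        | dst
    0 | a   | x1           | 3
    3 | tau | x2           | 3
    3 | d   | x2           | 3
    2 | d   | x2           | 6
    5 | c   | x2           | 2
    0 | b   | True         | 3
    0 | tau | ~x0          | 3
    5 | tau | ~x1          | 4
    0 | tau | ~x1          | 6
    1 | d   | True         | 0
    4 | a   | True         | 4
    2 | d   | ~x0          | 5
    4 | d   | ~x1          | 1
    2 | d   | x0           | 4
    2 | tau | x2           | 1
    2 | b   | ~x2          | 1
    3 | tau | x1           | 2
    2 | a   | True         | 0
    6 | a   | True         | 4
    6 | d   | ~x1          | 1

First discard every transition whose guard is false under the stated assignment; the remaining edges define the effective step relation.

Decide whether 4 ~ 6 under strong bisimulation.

Answer: BISIMILAR

Working:
Refine partition for ~:
  P[0] = {{0,1,2,3,4,5,6}}
  P[1] = {{0},{1},{2},{3},{4,6},{5}}
stable after 2 split(s): 6 block(s)
class of 4: {4,6}; class of 6: {4,6}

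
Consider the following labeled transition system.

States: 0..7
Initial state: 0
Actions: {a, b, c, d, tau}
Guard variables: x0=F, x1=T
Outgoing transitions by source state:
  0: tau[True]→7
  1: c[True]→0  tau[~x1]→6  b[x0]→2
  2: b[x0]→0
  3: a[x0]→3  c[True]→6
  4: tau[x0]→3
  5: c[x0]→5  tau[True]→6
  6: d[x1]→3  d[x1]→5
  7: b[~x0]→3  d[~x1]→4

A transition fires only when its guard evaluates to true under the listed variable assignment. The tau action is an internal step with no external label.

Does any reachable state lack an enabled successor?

Answer: DEADLOCK-FREE

Working:
Reachable = {0,3,5,6,7}
  0: tau→7  [deg 1]
  3: c→6  [deg 1]
  5: tau→6  [deg 1]
  6: d→3  d→5  [deg 2]
  7: b→3  [deg 1]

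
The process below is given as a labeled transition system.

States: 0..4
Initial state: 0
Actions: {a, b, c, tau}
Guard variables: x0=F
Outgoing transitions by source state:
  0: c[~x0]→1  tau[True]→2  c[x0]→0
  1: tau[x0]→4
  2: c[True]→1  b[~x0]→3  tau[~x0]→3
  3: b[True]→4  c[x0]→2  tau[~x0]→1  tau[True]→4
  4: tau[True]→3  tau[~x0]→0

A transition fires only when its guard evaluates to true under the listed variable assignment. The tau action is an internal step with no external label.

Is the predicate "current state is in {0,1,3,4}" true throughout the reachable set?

Answer: INVARIANT VIOLATED at state 2

Working:
Allowed set {0,1,3,4}
R = {0,1,2,3,4}
  0: ok
  1: ok
  2: ✗ unsafe
  3: ok
  4: ok
reach 2 via tau — violates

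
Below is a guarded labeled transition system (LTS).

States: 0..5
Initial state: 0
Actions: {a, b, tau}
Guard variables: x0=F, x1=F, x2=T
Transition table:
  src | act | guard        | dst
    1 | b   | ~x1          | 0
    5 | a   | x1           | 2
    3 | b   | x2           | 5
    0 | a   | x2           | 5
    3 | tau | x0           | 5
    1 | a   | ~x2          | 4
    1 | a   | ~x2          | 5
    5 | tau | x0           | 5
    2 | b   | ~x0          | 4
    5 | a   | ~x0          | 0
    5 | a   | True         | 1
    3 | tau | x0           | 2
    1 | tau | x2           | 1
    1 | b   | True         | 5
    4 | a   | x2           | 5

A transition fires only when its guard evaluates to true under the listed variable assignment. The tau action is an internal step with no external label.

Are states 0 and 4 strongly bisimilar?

Compute ~ classes (split until stable):
  P[0] = {{0,1,2,3,4,5}}
  P[1] = {{0,4,5},{1},{2,3}}
  P[2] = {{0,4},{1},{2,3},{5}}
  P[3] = {{0,4},{1},{2},{3},{5}}
5 equivalence class(es) (converged in 4)
0∈{0,4}, 4∈{0,4}

Answer: BISIMILAR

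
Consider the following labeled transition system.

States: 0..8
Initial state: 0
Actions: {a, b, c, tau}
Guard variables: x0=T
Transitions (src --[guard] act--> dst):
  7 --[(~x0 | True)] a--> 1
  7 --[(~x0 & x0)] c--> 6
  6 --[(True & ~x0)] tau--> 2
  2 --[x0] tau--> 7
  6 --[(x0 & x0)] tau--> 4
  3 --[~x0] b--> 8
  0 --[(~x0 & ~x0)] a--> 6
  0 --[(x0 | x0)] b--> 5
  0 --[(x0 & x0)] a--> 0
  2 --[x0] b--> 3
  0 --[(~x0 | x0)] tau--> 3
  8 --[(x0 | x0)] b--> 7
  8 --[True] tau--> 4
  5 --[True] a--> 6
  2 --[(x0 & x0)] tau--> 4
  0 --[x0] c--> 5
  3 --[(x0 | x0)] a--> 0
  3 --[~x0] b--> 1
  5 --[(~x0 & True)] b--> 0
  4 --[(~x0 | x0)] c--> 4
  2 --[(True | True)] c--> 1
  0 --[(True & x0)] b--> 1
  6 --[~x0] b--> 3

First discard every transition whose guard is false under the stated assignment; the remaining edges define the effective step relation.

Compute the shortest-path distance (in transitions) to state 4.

Answer: 3

Analysis:
BFS to 4:
  L0 = {0}
  L1 = {1,3,5}
  L2 = {6}
  L3 = {4}
4 enters at depth 3; path b·a·tau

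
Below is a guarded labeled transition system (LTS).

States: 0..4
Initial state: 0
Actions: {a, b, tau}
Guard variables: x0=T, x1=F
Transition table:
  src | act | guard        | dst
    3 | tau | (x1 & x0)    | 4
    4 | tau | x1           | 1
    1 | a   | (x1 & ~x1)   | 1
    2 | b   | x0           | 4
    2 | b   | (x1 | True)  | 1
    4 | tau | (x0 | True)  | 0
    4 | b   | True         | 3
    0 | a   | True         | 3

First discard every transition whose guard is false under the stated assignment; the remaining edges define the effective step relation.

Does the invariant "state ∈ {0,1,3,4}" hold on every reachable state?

Inv-set: {0,1,3,4}
Reachable = {0,3}
  0: safe
  3: safe

Answer: INVARIANT HOLDS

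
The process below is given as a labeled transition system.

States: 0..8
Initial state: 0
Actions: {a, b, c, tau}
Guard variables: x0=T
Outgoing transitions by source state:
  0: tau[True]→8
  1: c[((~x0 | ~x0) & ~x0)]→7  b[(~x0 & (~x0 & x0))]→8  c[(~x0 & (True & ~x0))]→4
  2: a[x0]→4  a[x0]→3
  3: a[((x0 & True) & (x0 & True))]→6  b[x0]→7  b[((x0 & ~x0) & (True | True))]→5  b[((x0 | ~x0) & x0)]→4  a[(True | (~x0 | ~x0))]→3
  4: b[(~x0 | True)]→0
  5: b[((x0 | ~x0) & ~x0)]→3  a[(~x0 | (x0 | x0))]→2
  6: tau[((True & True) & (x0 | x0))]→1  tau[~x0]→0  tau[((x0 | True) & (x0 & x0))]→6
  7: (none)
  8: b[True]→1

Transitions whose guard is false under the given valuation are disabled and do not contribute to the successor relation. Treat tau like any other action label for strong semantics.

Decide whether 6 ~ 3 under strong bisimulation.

Answer: NOT BISIMILAR

Trace:
Compute ~ classes (split until stable):
  P[0] = {{0,1,2,3,4,5,6,7,8}}
  P[1] = {{0,6},{1,7},{2,5},{3},{4,8}}
  P[2] = {{0},{1,7},{2},{3},{4},{5},{6},{8}}
Fixed point at round 3; 8 class(es).
6∈{6}, 3∈{3}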